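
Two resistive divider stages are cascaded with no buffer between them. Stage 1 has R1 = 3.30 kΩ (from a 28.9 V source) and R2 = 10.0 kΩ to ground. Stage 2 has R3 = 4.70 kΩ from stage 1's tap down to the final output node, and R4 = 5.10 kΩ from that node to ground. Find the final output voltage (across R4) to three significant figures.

Stage 2 presents R3+R4 = 9.800 kΩ as a load on stage 1's tap.
Stage 1's lower leg becomes R2‖(R3+R4) = 4.949 kΩ, so V_mid = 28.9 × 4.949/8.249 = 17.34 V.
Stage 2 is itself unloaded: V_out = V_mid × R4/(R3+R4) = 17.34 × 5.10/9.800 = 9.02 V.

V_out ≈ 9.02 V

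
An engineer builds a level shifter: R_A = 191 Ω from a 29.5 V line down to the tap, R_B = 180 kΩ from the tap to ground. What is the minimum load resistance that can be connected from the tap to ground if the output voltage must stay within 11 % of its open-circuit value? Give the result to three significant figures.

Output resistance R_th = R_A‖R_B = (191 × 180000)/180200 = 190.8 Ω.
The fractional drop is R_th/(R_th + R_L); requiring this ≤ 0.110 gives R_L ≥ R_th(1/0.110 − 1) = 190.8 × 8.091 = 1.54 kΩ.

R_L(min) ≈ 1.54 kΩ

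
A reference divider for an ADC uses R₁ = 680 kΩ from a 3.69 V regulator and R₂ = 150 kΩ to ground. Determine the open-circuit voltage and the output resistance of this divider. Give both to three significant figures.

V_th is the open-circuit tap voltage: 3.69 × 150/(680 + 150) = 0.667 V.
With the supply zeroed, R₁ and R₂ appear in parallel from the tap: R_th = R₁‖R₂ = (680 × 150)/830.0 = 123 kΩ.

V_th = 0.667 V, R_th = 123 kΩ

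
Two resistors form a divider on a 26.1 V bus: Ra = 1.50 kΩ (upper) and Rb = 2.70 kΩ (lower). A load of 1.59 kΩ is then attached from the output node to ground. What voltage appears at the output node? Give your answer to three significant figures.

V_out ≈ 10.4 V

The load sits in parallel with Rb: Rb‖R_L = (2.70 × 1.59) / (2.70 + 1.59) = 1.001 kΩ.
V_out = 26.1 × 1.001 / (1.50 + 1.001) = 26.1 × 1.001/2.501 = 10.4 V.
(Unloaded it would have been 16.8 V.)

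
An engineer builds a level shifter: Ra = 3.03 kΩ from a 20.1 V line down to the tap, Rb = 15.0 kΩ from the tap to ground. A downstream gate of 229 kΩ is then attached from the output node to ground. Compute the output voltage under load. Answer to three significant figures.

The load sits in parallel with Rb: Rb‖R_L = (15.0 × 229) / (15.0 + 229) = 14.08 kΩ.
V_out = 20.1 × 14.08 / (3.03 + 14.08) = 20.1 × 14.08/17.11 = 16.5 V.

V_out ≈ 16.5 V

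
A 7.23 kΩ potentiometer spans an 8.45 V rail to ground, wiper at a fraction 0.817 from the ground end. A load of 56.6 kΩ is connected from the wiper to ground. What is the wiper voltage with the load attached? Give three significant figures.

V ≈ 6.77 V

The wiper splits the pot into (1−α)R = 1.323 kΩ above and αR = 5.907 kΩ below.
Lower section ‖ load = 5.349 kΩ.
V_wiper = 8.45 × 5.349/(1.323 + 5.349) = 6.77 V.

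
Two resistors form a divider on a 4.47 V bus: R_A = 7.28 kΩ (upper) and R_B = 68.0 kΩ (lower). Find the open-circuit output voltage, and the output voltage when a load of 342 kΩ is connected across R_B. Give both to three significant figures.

Open-circuit: V = 4.47 × 68.0/(7.28 + 68.0) = 4.04 V.
With the load, R_B becomes R_B‖R_L = 56.72 kΩ, so V = 4.47 × 56.72/64.00 = 3.96 V.

Unloaded: 4.04 V; loaded: 3.96 V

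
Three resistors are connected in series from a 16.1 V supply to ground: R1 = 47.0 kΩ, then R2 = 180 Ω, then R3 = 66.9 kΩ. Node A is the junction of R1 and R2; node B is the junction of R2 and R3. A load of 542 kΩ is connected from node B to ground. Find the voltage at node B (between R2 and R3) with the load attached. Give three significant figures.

V ≈ 8.98 V

At node B, R3 is in parallel with the load: R3‖R_L = 59550 Ω.
Below node A the resistance is R2 + (R3‖R_L) = 59730 Ω, so V_A = 16.1 × 59730/106700 = 9.010 V.
Then V_B = V_A × (R3‖R_L)/(R2 + R3‖R_L) = 9.010 × 59550/59730 = 8.98 V.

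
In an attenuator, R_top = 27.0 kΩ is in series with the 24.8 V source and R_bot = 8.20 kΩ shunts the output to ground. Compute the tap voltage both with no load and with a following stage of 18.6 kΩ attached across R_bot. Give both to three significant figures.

Unloaded: 5.78 V; loaded: 4.32 V

Open-circuit: V = 24.8 × 8.20/(27.0 + 8.20) = 5.78 V.
With the load, R_bot becomes R_bot‖R_L = 5.691 kΩ, so V = 24.8 × 5.691/32.69 = 4.32 V.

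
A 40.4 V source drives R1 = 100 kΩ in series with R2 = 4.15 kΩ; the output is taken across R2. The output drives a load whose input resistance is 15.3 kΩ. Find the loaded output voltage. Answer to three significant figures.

V_out ≈ 1.28 V

The load sits in parallel with R2: R2‖R_L = (4.15 × 15.3) / (4.15 + 15.3) = 3.265 kΩ.
V_out = 40.4 × 3.265 / (100 + 3.265) = 40.4 × 3.265/103.3 = 1.28 V.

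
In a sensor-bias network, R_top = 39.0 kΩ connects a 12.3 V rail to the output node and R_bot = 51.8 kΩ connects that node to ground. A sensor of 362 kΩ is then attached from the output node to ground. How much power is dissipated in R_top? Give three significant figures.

P ≈ 0.830 mW

Total resistance from the source is R_top + (R_bot‖R_L) = 84.32 kΩ, so I = 12.3/84.32 kΩ = 0.1459 mA.
P = I²·R_top = (0.1459 mA)² × 39.0 kΩ = 0.830 mW.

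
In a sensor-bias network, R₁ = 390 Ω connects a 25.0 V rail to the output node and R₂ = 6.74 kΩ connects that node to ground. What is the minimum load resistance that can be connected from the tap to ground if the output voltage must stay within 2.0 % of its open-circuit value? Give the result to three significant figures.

Output resistance R_th = R₁‖R₂ = (390 × 6740)/7130 = 368.7 Ω.
The fractional drop is R_th/(R_th + R_L); requiring this ≤ 0.0200 gives R_L ≥ R_th(1/0.0200 − 1) = 368.7 × 49.00 = 18.1 kΩ.

R_L(min) ≈ 18.1 kΩ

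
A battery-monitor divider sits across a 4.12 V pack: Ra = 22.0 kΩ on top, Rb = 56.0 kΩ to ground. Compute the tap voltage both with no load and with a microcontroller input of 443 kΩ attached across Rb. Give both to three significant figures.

Open-circuit: V = 4.12 × 56.0/(22.0 + 56.0) = 2.96 V.
With the load, Rb becomes Rb‖R_L = 49.72 kΩ, so V = 4.12 × 49.72/71.72 = 2.86 V.

Unloaded: 2.96 V; loaded: 2.86 V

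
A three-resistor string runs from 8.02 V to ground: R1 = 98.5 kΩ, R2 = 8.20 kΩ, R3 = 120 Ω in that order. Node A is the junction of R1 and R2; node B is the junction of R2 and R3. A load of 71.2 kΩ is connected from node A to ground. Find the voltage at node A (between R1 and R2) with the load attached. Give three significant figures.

Below node A the series string R2+R3 = 8320 Ω sits in parallel with the 71200 Ω load: 7449 Ω.
V_A = 8.02 × 7449/(98500 + 7449) = 0.564 V.

V ≈ 0.564 V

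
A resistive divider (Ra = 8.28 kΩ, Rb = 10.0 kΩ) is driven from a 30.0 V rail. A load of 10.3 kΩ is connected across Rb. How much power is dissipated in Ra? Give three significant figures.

P ≈ 41.8 mW

Total resistance from the source is Ra + (Rb‖R_L) = 13.35 kΩ, so I = 30.0/13.35 kΩ = 2.247 mA.
P = I²·Ra = (2.247 mA)² × 8.28 kΩ = 41.8 mW.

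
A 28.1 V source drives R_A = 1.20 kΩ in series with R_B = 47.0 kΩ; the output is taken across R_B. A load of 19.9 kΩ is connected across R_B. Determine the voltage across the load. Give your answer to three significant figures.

The load sits in parallel with R_B: R_B‖R_L = (47.0 × 19.9) / (47.0 + 19.9) = 13.98 kΩ.
V_out = 28.1 × 13.98 / (1.20 + 13.98) = 28.1 × 13.98/15.18 = 25.9 V.

V_out ≈ 25.9 V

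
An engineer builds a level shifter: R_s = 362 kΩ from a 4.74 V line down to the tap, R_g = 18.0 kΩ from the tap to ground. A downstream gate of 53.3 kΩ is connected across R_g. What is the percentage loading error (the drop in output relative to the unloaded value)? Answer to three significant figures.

24.3 %

Unloaded V = 4.74 × 18.0/380.0 = 0.2245 V.
Loaded: R_g‖R_L = 13.46 kΩ, giving V = 4.74 × 13.46/375.5 = 0.1699 V.
Drop = (0.2245 − 0.1699) / 0.2245 = 24.3 %.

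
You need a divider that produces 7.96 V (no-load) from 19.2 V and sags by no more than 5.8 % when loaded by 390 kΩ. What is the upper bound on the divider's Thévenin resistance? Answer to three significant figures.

R_th ≤ 24.0 kΩ

Loading drop = R_th/(R_th + R_L) ≤ 0.0580, so R_th ≤ R_L · ε/(1−ε) = 390 kΩ × 0.0580/0.9420 = 24.0 kΩ.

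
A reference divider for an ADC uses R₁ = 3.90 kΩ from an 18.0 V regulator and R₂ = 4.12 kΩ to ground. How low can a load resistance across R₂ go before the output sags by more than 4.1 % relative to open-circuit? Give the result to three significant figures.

Output resistance R_th = R₁‖R₂ = (3.90 × 4.12)/8.020 = 2.003 kΩ.
The fractional drop is R_th/(R_th + R_L); requiring this ≤ 0.0410 gives R_L ≥ R_th(1/0.0410 − 1) = 2.003 × 23.39 = 46.9 kΩ.

R_L(min) ≈ 46.9 kΩ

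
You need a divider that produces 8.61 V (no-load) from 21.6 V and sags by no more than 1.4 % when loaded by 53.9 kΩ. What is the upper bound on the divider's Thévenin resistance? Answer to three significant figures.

R_th ≤ 765 Ω

Loading drop = R_th/(R_th + R_L) ≤ 0.0140, so R_th ≤ R_L · ε/(1−ε) = 53.9 kΩ × 0.0140/0.9860 = 765 Ω.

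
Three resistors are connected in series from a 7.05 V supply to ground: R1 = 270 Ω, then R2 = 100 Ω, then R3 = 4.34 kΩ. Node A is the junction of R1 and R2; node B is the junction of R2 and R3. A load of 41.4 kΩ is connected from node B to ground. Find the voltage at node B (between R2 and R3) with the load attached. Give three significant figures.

V ≈ 6.44 V

At node B, R3 is in parallel with the load: R3‖R_L = 3928 Ω.
Below node A the resistance is R2 + (R3‖R_L) = 4028 Ω, so V_A = 7.05 × 4028/4298 = 6.607 V.
Then V_B = V_A × (R3‖R_L)/(R2 + R3‖R_L) = 6.607 × 3928/4028 = 6.44 V.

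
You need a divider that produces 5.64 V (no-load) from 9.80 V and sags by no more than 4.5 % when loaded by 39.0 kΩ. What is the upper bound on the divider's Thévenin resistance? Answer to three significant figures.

R_th ≤ 1.84 kΩ

Loading drop = R_th/(R_th + R_L) ≤ 0.0450, so R_th ≤ R_L · ε/(1−ε) = 39.0 kΩ × 0.0450/0.9550 = 1.84 kΩ.
(Any R1, R2 with R2/(R1+R2) = 0.576 and R1‖R2 ≤ 1.84 kΩ will meet the spec.)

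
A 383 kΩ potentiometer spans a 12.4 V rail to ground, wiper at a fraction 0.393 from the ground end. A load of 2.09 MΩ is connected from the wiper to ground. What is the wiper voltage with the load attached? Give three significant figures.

The wiper splits the pot into (1−α)R = 232.5 kΩ above and αR = 150.5 kΩ below.
Lower section ‖ load = 140.4 kΩ.
V_wiper = 12.4 × 140.4/(232.5 + 140.4) = 4.67 V.

V ≈ 4.67 V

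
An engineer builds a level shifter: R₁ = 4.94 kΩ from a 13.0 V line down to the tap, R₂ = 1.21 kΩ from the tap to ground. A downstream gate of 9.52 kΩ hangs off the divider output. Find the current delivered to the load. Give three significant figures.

R₂‖R_L = 1.074 kΩ; V_out = 13.0 × 1.074/6.014 = 2.321 V.
I_L = V_out / R_L = 2.321 / 9.52 kΩ = 0.244 mA.

I_L ≈ 0.244 mA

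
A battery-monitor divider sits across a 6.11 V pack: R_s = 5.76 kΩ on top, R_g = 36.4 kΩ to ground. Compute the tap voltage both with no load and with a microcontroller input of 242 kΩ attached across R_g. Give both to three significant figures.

Open-circuit: V = 6.11 × 36.4/(5.76 + 36.4) = 5.28 V.
With the load, R_g becomes R_g‖R_L = 31.64 kΩ, so V = 6.11 × 31.64/37.40 = 5.17 V.

Unloaded: 5.28 V; loaded: 5.17 V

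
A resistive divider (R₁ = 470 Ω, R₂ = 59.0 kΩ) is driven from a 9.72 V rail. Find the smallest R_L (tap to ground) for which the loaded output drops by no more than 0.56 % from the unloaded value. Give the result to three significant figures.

Output resistance R_th = R₁‖R₂ = (470 × 59000)/59470 = 466.3 Ω.
The fractional drop is R_th/(R_th + R_L); requiring this ≤ 0.00560 gives R_L ≥ R_th(1/0.00560 − 1) = 466.3 × 177.6 = 82.8 kΩ.

R_L(min) ≈ 82.8 kΩ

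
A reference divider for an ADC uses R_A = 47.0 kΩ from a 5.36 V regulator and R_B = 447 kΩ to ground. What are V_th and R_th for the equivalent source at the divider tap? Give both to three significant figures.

V_th = 4.85 V, R_th = 42.5 kΩ

V_th is the open-circuit tap voltage: 5.36 × 447/(47.0 + 447) = 4.85 V.
With the supply zeroed, R_A and R_B appear in parallel from the tap: R_th = R_A‖R_B = (47.0 × 447)/494.0 = 42.5 kΩ.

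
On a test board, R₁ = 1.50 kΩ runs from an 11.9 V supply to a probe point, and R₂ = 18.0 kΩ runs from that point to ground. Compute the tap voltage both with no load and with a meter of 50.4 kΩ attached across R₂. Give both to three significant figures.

Unloaded: 11.0 V; loaded: 10.7 V

Open-circuit: V = 11.9 × 18.0/(1.50 + 18.0) = 11.0 V.
With the load, R₂ becomes R₂‖R_L = 13.26 kΩ, so V = 11.9 × 13.26/14.76 = 10.7 V.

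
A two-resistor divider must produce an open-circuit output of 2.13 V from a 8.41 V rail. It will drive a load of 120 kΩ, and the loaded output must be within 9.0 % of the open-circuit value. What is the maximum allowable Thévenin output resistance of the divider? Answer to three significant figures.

Loading drop = R_th/(R_th + R_L) ≤ 0.0900, so R_th ≤ R_L · ε/(1−ε) = 120 kΩ × 0.0900/0.9100 = 11.9 kΩ.
(Any R1, R2 with R2/(R1+R2) = 0.253 and R1‖R2 ≤ 11.9 kΩ will meet the spec.)

R_th ≤ 11.9 kΩ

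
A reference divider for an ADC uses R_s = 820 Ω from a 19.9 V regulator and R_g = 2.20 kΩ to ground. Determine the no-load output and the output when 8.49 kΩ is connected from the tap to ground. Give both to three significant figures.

Unloaded: 14.5 V; loaded: 13.5 V

Open-circuit: V = 19.9 × 2200/(820 + 2200) = 14.5 V.
With the load, R_g becomes R_g‖R_L = 1747 Ω, so V = 19.9 × 1747/2567 = 13.5 V.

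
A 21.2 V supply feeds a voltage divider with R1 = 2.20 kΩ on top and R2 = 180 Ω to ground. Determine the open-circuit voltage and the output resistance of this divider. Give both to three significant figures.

V_th = 1.60 V, R_th = 166 Ω

V_th is the open-circuit tap voltage: 21.2 × 180/(2200 + 180) = 1.60 V.
With the supply zeroed, R1 and R2 appear in parallel from the tap: R_th = R1‖R2 = (2200 × 180)/2380 = 166 Ω.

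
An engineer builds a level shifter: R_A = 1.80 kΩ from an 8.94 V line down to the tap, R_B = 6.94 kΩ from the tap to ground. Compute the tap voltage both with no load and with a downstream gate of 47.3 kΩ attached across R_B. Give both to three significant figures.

Unloaded: 7.10 V; loaded: 6.89 V

Open-circuit: V = 8.94 × 6.94/(1.80 + 6.94) = 7.10 V.
With the load, R_B becomes R_B‖R_L = 6.052 kΩ, so V = 8.94 × 6.052/7.852 = 6.89 V.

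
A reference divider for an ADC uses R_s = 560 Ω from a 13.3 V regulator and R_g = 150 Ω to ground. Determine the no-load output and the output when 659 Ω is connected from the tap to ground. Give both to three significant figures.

Unloaded: 2.81 V; loaded: 2.38 V

Open-circuit: V = 13.3 × 150/(560 + 150) = 2.81 V.
With the load, R_g becomes R_g‖R_L = 122.2 Ω, so V = 13.3 × 122.2/682.2 = 2.38 V.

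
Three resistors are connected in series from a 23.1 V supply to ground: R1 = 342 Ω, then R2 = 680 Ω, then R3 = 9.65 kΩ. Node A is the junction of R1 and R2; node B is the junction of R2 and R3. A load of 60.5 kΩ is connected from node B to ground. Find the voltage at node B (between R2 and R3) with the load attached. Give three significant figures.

V ≈ 20.6 V

At node B, R3 is in parallel with the load: R3‖R_L = 8323 Ω.
Below node A the resistance is R2 + (R3‖R_L) = 9003 Ω, so V_A = 23.1 × 9003/9345 = 22.25 V.
Then V_B = V_A × (R3‖R_L)/(R2 + R3‖R_L) = 22.25 × 8323/9003 = 20.6 V.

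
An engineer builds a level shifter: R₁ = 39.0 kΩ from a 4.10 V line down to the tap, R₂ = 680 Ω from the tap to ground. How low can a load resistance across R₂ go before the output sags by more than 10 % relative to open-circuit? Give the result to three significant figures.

R_L(min) ≈ 6.02 kΩ

Output resistance R_th = R₁‖R₂ = (39000 × 680)/39680 = 668.3 Ω.
The fractional drop is R_th/(R_th + R_L); requiring this ≤ 0.100 gives R_L ≥ R_th(1/0.100 − 1) = 668.3 × 9.000 = 6.02 kΩ.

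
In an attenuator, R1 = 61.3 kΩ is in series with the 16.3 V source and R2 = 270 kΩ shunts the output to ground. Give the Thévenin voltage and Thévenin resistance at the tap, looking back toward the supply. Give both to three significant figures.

V_th is the open-circuit tap voltage: 16.3 × 270/(61.3 + 270) = 13.3 V.
With the supply zeroed, R1 and R2 appear in parallel from the tap: R_th = R1‖R2 = (61.3 × 270)/331.3 = 50.0 kΩ.

V_th = 13.3 V, R_th = 50.0 kΩ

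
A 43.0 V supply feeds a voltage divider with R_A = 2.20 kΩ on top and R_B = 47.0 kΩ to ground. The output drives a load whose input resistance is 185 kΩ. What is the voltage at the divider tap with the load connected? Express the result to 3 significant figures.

The load sits in parallel with R_B: R_B‖R_L = (47.0 × 185) / (47.0 + 185) = 37.48 kΩ.
V_out = 43.0 × 37.48 / (2.20 + 37.48) = 43.0 × 37.48/39.68 = 40.6 V.
(Unloaded it would have been 41.1 V.)

V_out ≈ 40.6 V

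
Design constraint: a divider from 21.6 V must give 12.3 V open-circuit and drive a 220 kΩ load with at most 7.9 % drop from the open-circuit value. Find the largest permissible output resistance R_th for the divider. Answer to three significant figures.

R_th ≤ 18.9 kΩ

Loading drop = R_th/(R_th + R_L) ≤ 0.0790, so R_th ≤ R_L · ε/(1−ε) = 220 kΩ × 0.0790/0.9210 = 18.9 kΩ.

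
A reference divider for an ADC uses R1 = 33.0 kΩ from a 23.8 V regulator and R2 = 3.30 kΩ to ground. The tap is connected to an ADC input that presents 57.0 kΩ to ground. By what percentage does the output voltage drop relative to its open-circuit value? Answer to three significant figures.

The divider's output (Thévenin) resistance is R1‖R2 = 3.000 kΩ.
Fractional drop under load = R_th/(R_th + R_L) = 3.000 / (3.000 + 57.0) = 0.05000.
So the output falls by 5.00 %.

5.00 %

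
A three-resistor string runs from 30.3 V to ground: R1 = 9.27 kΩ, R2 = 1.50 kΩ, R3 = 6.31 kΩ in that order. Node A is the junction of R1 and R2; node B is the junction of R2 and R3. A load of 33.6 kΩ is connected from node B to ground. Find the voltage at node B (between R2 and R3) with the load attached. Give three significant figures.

At node B, R3 is in parallel with the load: R3‖R_L = 5.312 kΩ.
Below node A the resistance is R2 + (R3‖R_L) = 6.812 kΩ, so V_A = 30.3 × 6.812/16.08 = 12.83 V.
Then V_B = V_A × (R3‖R_L)/(R2 + R3‖R_L) = 12.83 × 5.312/6.812 = 10.0 V.

V ≈ 10.0 V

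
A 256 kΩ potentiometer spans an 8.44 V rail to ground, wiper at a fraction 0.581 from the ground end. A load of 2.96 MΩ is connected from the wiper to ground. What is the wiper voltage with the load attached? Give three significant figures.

V ≈ 4.80 V

The wiper splits the pot into (1−α)R = 107.3 kΩ above and αR = 148.7 kΩ below.
Lower section ‖ load = 141.6 kΩ.
V_wiper = 8.44 × 141.6/(107.3 + 141.6) = 4.80 V.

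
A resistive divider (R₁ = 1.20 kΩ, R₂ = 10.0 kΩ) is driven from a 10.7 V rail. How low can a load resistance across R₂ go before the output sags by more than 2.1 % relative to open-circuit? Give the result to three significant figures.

R_L(min) ≈ 49.9 kΩ

Output resistance R_th = R₁‖R₂ = (1.20 × 10.0)/11.20 = 1.071 kΩ.
The fractional drop is R_th/(R_th + R_L); requiring this ≤ 0.0210 gives R_L ≥ R_th(1/0.0210 − 1) = 1.071 × 46.62 = 49.9 kΩ.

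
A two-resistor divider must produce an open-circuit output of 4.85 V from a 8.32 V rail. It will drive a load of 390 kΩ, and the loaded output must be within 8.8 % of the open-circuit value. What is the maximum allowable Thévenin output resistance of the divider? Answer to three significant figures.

R_th ≤ 37.6 kΩ

Loading drop = R_th/(R_th + R_L) ≤ 0.0880, so R_th ≤ R_L · ε/(1−ε) = 390 kΩ × 0.0880/0.9120 = 37.6 kΩ.
(Any R1, R2 with R2/(R1+R2) = 0.583 and R1‖R2 ≤ 37.6 kΩ will meet the spec.)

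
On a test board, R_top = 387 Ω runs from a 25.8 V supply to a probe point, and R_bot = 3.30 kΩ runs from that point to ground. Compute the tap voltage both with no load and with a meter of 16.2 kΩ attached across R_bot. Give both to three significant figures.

Unloaded: 23.1 V; loaded: 22.6 V

Open-circuit: V = 25.8 × 3300/(387 + 3300) = 23.1 V.
With the load, R_bot becomes R_bot‖R_L = 2742 Ω, so V = 25.8 × 2742/3129 = 22.6 V.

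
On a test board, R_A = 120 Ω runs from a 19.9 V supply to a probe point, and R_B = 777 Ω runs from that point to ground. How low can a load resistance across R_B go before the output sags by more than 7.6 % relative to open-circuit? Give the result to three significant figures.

Output resistance R_th = R_A‖R_B = (120 × 777)/897.0 = 103.9 Ω.
The fractional drop is R_th/(R_th + R_L); requiring this ≤ 0.0760 gives R_L ≥ R_th(1/0.0760 − 1) = 103.9 × 12.16 = 1.26 kΩ.

R_L(min) ≈ 1.26 kΩ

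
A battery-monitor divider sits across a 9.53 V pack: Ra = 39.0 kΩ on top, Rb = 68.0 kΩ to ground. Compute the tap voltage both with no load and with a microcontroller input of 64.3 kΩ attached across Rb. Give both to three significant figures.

Open-circuit: V = 9.53 × 68.0/(39.0 + 68.0) = 6.06 V.
With the load, Rb becomes Rb‖R_L = 33.05 kΩ, so V = 9.53 × 33.05/72.05 = 4.37 V.

Unloaded: 6.06 V; loaded: 4.37 V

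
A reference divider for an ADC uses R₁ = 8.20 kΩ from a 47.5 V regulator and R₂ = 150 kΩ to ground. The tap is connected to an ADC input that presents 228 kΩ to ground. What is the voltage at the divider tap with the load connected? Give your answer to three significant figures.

The load sits in parallel with R₂: R₂‖R_L = (150 × 228) / (150 + 228) = 90.48 kΩ.
V_out = 47.5 × 90.48 / (8.20 + 90.48) = 47.5 × 90.48/98.68 = 43.6 V.

V_out ≈ 43.6 V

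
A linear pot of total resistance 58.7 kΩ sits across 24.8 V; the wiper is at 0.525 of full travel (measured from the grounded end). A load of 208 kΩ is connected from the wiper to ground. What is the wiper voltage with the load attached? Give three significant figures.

The wiper splits the pot into (1−α)R = 27.88 kΩ above and αR = 30.82 kΩ below.
Lower section ‖ load = 26.84 kΩ.
V_wiper = 24.8 × 26.84/(27.88 + 26.84) = 12.2 V.

V ≈ 12.2 V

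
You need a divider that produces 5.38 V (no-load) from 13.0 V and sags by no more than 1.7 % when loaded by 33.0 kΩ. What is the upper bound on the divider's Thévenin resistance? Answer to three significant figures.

R_th ≤ 571 Ω

Loading drop = R_th/(R_th + R_L) ≤ 0.0170, so R_th ≤ R_L · ε/(1−ε) = 33.0 kΩ × 0.0170/0.9830 = 571 Ω.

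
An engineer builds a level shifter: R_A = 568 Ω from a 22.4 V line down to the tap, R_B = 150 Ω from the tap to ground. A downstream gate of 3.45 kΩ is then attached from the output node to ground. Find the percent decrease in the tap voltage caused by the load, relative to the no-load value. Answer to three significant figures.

The divider's output (Thévenin) resistance is R_A‖R_B = 118.7 Ω.
Fractional drop under load = R_th/(R_th + R_L) = 118.7 / (118.7 + 3450) = 0.03325.
So the output falls by 3.33 %.

3.33 %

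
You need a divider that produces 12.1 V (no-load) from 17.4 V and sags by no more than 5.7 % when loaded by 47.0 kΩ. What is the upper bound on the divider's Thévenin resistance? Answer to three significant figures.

Loading drop = R_th/(R_th + R_L) ≤ 0.0570, so R_th ≤ R_L · ε/(1−ε) = 47.0 kΩ × 0.0570/0.9430 = 2.84 kΩ.
(Any R1, R2 with R2/(R1+R2) = 0.695 and R1‖R2 ≤ 2.84 kΩ will meet the spec.)

R_th ≤ 2.84 kΩ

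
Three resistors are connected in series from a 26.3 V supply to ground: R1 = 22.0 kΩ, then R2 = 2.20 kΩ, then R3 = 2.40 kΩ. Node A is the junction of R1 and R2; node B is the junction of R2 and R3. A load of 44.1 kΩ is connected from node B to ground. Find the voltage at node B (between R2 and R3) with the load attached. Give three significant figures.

V ≈ 2.26 V

At node B, R3 is in parallel with the load: R3‖R_L = 2.276 kΩ.
Below node A the resistance is R2 + (R3‖R_L) = 4.476 kΩ, so V_A = 26.3 × 4.476/26.48 = 4.446 V.
Then V_B = V_A × (R3‖R_L)/(R2 + R3‖R_L) = 4.446 × 2.276/4.476 = 2.26 V.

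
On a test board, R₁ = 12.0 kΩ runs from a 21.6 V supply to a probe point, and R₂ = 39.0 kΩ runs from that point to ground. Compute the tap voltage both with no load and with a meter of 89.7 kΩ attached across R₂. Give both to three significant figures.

Open-circuit: V = 21.6 × 39.0/(12.0 + 39.0) = 16.5 V.
With the load, R₂ becomes R₂‖R_L = 27.18 kΩ, so V = 21.6 × 27.18/39.18 = 15.0 V.

Unloaded: 16.5 V; loaded: 15.0 V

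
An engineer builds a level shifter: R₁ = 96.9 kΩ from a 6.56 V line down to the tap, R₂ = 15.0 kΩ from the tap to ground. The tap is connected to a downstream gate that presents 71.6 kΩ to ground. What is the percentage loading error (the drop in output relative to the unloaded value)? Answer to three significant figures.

15.4 %

The divider's output (Thévenin) resistance is R₁‖R₂ = 12.99 kΩ.
Fractional drop under load = R_th/(R_th + R_L) = 12.99 / (12.99 + 71.6) = 0.1536.
So the output falls by 15.4 %.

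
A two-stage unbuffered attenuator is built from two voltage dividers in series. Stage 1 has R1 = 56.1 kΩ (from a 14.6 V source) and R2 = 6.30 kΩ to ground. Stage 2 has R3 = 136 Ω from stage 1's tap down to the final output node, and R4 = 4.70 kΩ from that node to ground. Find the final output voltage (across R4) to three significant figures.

Stage 2 presents R3+R4 = 4836 Ω as a load on stage 1's tap.
Stage 1's lower leg becomes R2‖(R3+R4) = 2736 Ω, so V_mid = 14.6 × 2736/58840 = 0.6789 V.
Stage 2 is itself unloaded: V_out = V_mid × R4/(R3+R4) = 0.6789 × 4700/4836 = 0.660 V.

V_out ≈ 0.660 V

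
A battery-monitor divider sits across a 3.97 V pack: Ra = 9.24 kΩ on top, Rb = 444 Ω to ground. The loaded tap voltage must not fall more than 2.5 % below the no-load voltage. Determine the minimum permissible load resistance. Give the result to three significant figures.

R_L(min) ≈ 16.5 kΩ

Output resistance R_th = Ra‖Rb = (9240 × 444)/9684 = 423.6 Ω.
The fractional drop is R_th/(R_th + R_L); requiring this ≤ 0.0250 gives R_L ≥ R_th(1/0.0250 − 1) = 423.6 × 39.00 = 16.5 kΩ.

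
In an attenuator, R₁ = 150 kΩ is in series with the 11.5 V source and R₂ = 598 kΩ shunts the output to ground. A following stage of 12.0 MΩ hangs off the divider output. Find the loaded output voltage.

V_out ≈ 9.10 V

The load sits in parallel with R₂: R₂‖R_L = (598 × 12000) / (598 + 12000) = 569.6 kΩ.
V_out = 11.5 × 569.6 / (150 + 569.6) = 11.5 × 569.6/719.6 = 9.10 V.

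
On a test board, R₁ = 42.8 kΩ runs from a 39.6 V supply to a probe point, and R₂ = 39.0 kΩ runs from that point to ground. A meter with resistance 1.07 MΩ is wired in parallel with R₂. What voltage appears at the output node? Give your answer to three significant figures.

V_out ≈ 18.5 V

The load sits in parallel with R₂: R₂‖R_L = (39.0 × 1070) / (39.0 + 1070) = 37.63 kΩ.
V_out = 39.6 × 37.63 / (42.8 + 37.63) = 39.6 × 37.63/80.43 = 18.5 V.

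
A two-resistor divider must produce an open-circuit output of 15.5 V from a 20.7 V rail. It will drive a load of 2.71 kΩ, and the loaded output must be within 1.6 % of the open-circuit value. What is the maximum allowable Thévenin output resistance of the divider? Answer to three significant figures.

R_th ≤ 44.1 Ω

Loading drop = R_th/(R_th + R_L) ≤ 0.0160, so R_th ≤ R_L · ε/(1−ε) = 2.71 kΩ × 0.0160/0.9840 = 44.1 Ω.
(Any R1, R2 with R2/(R1+R2) = 0.749 and R1‖R2 ≤ 44.1 Ω will meet the spec.)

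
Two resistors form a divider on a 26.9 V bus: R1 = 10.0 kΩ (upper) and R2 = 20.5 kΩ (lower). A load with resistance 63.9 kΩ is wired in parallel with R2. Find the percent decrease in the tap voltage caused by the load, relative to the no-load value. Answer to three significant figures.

9.52 %

Unloaded V = 26.9 × 20.5/30.50 = 18.080 V.
Loaded: R2‖R_L = 15.52 kΩ, giving V = 26.9 × 15.52/25.52 = 16.360 V.
Drop = (18.080 − 16.360) / 18.080 = 9.52 %.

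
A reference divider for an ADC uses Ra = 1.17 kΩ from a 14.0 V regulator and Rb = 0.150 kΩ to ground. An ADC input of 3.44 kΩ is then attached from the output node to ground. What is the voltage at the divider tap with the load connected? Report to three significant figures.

V_out ≈ 1.53 V

The load sits in parallel with Rb: Rb‖R_L = (150 × 3440) / (150 + 3440) = 143.7 Ω.
V_out = 14.0 × 143.7 / (1170 + 143.7) = 14.0 × 143.7/1314 = 1.53 V.
(Unloaded it would have been 1.59 V.)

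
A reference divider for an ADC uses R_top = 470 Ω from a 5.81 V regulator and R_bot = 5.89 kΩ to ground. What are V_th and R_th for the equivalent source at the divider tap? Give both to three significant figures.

V_th = 5.38 V, R_th = 435 Ω

V_th is the open-circuit tap voltage: 5.81 × 5890/(470 + 5890) = 5.38 V.
With the supply zeroed, R_top and R_bot appear in parallel from the tap: R_th = R_top‖R_bot = (470 × 5890)/6360 = 435 Ω.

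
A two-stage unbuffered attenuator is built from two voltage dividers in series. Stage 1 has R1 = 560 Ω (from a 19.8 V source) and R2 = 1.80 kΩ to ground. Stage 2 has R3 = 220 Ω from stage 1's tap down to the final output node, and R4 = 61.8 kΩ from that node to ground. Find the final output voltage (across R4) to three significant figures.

Stage 2 presents R3+R4 = 62020 Ω as a load on stage 1's tap.
Stage 1's lower leg becomes R2‖(R3+R4) = 1749 Ω, so V_mid = 19.8 × 1749/2309 = 15.00 V.
Stage 2 is itself unloaded: V_out = V_mid × R4/(R3+R4) = 15.00 × 61800/62020 = 14.9 V.

V_out ≈ 14.9 V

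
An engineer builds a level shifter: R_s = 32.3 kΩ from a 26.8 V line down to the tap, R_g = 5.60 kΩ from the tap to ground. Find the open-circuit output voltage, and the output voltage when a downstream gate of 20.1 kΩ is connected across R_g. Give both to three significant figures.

Unloaded: 3.96 V; loaded: 3.20 V

Open-circuit: V = 26.8 × 5.60/(32.3 + 5.60) = 3.96 V.
With the load, R_g becomes R_g‖R_L = 4.380 kΩ, so V = 26.8 × 4.380/36.68 = 3.20 V.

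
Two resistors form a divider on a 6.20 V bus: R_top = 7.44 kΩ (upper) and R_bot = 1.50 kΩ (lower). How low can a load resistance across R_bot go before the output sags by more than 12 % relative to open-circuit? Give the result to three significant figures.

R_L(min) ≈ 9.15 kΩ

Output resistance R_th = R_top‖R_bot = (7.44 × 1.50)/8.940 = 1.248 kΩ.
The fractional drop is R_th/(R_th + R_L); requiring this ≤ 0.120 gives R_L ≥ R_th(1/0.120 − 1) = 1.248 × 7.333 = 9.15 kΩ.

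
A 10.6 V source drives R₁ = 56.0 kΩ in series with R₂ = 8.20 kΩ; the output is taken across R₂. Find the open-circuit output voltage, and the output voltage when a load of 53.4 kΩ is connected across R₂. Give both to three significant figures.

Unloaded: 1.35 V; loaded: 1.19 V

Open-circuit: V = 10.6 × 8.20/(56.0 + 8.20) = 1.35 V.
With the load, R₂ becomes R₂‖R_L = 7.108 kΩ, so V = 10.6 × 7.108/63.11 = 1.19 V.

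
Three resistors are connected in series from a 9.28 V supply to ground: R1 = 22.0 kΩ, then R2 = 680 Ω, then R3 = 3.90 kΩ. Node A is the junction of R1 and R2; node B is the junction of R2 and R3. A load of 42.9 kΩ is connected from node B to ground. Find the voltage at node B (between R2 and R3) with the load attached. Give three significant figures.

At node B, R3 is in parallel with the load: R3‖R_L = 3575 Ω.
Below node A the resistance is R2 + (R3‖R_L) = 4255 Ω, so V_A = 9.28 × 4255/26260 = 1.504 V.
Then V_B = V_A × (R3‖R_L)/(R2 + R3‖R_L) = 1.504 × 3575/4255 = 1.26 V.

V ≈ 1.26 V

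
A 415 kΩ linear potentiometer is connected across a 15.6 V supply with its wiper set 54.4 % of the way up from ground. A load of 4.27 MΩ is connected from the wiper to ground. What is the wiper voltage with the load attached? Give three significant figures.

V ≈ 8.29 V

The wiper splits the pot into (1−α)R = 189.2 kΩ above and αR = 225.8 kΩ below.
Lower section ‖ load = 214.4 kΩ.
V_wiper = 15.6 × 214.4/(189.2 + 214.4) = 8.29 V.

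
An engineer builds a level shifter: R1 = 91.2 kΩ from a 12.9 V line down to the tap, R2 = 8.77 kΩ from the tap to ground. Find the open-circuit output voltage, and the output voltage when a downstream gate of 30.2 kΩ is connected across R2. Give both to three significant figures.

Unloaded: 1.13 V; loaded: 0.895 V

Open-circuit: V = 12.9 × 8.77/(91.2 + 8.77) = 1.13 V.
With the load, R2 becomes R2‖R_L = 6.796 kΩ, so V = 12.9 × 6.796/98.00 = 0.895 V.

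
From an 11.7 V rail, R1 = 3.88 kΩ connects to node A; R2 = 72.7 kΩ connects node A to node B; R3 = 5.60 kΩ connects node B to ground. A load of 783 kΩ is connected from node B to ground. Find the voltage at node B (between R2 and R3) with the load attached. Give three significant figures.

At node B, R3 is in parallel with the load: R3‖R_L = 5.560 kΩ.
Below node A the resistance is R2 + (R3‖R_L) = 78.26 kΩ, so V_A = 11.7 × 78.26/82.14 = 11.15 V.
Then V_B = V_A × (R3‖R_L)/(R2 + R3‖R_L) = 11.15 × 5.560/78.26 = 0.792 V.

V ≈ 0.792 V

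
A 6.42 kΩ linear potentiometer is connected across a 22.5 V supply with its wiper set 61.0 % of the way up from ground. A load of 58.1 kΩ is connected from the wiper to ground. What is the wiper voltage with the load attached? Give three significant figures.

The wiper splits the pot into (1−α)R = 2.504 kΩ above and αR = 3.916 kΩ below.
Lower section ‖ load = 3.669 kΩ.
V_wiper = 22.5 × 3.669/(2.504 + 3.669) = 13.4 V.

V ≈ 13.4 V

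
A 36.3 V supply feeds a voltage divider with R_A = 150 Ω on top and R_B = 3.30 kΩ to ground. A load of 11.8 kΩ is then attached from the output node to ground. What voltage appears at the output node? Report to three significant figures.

V_out ≈ 34.3 V

The load sits in parallel with R_B: R_B‖R_L = (3300 × 11800) / (3300 + 11800) = 2579 Ω.
V_out = 36.3 × 2579 / (150 + 2579) = 36.3 × 2579/2729 = 34.3 V.
(Unloaded it would have been 34.7 V.)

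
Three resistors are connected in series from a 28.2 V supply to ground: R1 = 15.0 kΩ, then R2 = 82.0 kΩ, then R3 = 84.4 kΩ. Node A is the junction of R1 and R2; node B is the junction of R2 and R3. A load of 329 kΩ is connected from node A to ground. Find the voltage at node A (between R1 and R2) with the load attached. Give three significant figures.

V ≈ 24.8 V

Below node A the series string R2+R3 = 166.4 kΩ sits in parallel with the 329 kΩ load: 110.5 kΩ.
V_A = 28.2 × 110.5/(15.0 + 110.5) = 24.8 V.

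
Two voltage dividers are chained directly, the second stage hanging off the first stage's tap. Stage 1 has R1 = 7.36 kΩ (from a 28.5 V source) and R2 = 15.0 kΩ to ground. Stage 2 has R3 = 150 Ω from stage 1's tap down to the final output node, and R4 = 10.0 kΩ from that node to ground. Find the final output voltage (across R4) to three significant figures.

V_out ≈ 12.7 V

Stage 2 presents R3+R4 = 10150 Ω as a load on stage 1's tap.
Stage 1's lower leg becomes R2‖(R3+R4) = 6054 Ω, so V_mid = 28.5 × 6054/13410 = 12.86 V.
Stage 2 is itself unloaded: V_out = V_mid × R4/(R3+R4) = 12.86 × 10000/10150 = 12.7 V.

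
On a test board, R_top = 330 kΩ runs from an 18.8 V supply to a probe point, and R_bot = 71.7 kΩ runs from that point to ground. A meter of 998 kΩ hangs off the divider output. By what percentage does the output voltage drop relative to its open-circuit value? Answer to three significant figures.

The divider's output (Thévenin) resistance is R_top‖R_bot = 58.90 kΩ.
Fractional drop under load = R_th/(R_th + R_L) = 58.90 / (58.90 + 998) = 0.05573.
So the output falls by 5.57 %.

5.57 %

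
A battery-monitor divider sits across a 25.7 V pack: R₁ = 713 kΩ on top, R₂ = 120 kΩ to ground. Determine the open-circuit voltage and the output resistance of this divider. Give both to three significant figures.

V_th is the open-circuit tap voltage: 25.7 × 120/(713 + 120) = 3.70 V.
With the supply zeroed, R₁ and R₂ appear in parallel from the tap: R_th = R₁‖R₂ = (713 × 120)/833.0 = 103 kΩ.

V_th = 3.70 V, R_th = 103 kΩ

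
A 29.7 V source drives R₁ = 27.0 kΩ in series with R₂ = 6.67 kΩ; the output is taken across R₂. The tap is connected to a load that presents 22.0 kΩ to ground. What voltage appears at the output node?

V_out ≈ 4.73 V

The load sits in parallel with R₂: R₂‖R_L = (6.67 × 22.0) / (6.67 + 22.0) = 5.118 kΩ.
V_out = 29.7 × 5.118 / (27.0 + 5.118) = 29.7 × 5.118/32.12 = 4.73 V.
(Unloaded it would have been 5.88 V.)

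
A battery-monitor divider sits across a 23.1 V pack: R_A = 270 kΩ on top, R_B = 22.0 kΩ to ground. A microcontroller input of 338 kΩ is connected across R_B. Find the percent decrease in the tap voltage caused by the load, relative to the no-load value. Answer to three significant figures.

The divider's output (Thévenin) resistance is R_A‖R_B = 20.34 kΩ.
Fractional drop under load = R_th/(R_th + R_L) = 20.34 / (20.34 + 338) = 0.05677.
So the output falls by 5.68 %.

5.68 %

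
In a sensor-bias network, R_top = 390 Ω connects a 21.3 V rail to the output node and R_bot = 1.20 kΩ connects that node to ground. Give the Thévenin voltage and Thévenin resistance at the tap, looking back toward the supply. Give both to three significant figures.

V_th = 16.1 V, R_th = 294 Ω

V_th is the open-circuit tap voltage: 21.3 × 1200/(390 + 1200) = 16.1 V.
With the supply zeroed, R_top and R_bot appear in parallel from the tap: R_th = R_top‖R_bot = (390 × 1200)/1590 = 294 Ω.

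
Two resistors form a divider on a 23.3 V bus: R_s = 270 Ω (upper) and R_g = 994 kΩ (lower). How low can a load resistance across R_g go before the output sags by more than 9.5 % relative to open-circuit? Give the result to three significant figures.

Output resistance R_th = R_s‖R_g = (270 × 994000)/994300 = 269.9 Ω.
The fractional drop is R_th/(R_th + R_L); requiring this ≤ 0.0950 gives R_L ≥ R_th(1/0.0950 − 1) = 269.9 × 9.526 = 2.57 kΩ.

R_L(min) ≈ 2.57 kΩ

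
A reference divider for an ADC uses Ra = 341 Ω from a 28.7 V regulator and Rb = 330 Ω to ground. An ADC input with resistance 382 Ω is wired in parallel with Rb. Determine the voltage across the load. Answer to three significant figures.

V_out ≈ 9.81 V

The load sits in parallel with Rb: Rb‖R_L = (330 × 382) / (330 + 382) = 177.1 Ω.
V_out = 28.7 × 177.1 / (341 + 177.1) = 28.7 × 177.1/518.1 = 9.81 V.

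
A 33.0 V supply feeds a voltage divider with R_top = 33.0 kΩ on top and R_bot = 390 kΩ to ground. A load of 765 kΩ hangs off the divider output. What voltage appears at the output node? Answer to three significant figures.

V_out ≈ 29.3 V

The load sits in parallel with R_bot: R_bot‖R_L = (390 × 765) / (390 + 765) = 258.3 kΩ.
V_out = 33.0 × 258.3 / (33.0 + 258.3) = 33.0 × 258.3/291.3 = 29.3 V.
(Unloaded it would have been 30.4 V.)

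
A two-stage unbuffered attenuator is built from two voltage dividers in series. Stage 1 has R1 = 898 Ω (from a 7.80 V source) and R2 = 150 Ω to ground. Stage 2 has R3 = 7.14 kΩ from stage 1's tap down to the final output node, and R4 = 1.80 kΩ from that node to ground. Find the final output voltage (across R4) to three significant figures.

V_out ≈ 0.222 V

Stage 2 presents R3+R4 = 8940 Ω as a load on stage 1's tap.
Stage 1's lower leg becomes R2‖(R3+R4) = 147.5 Ω, so V_mid = 7.80 × 147.5/1046 = 1.101 V.
Stage 2 is itself unloaded: V_out = V_mid × R4/(R3+R4) = 1.101 × 1800/8940 = 0.222 V.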